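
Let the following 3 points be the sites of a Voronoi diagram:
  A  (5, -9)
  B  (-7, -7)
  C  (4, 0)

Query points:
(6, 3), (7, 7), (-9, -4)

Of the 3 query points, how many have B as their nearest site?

(6, 3) — d² to each: A:145, B:269, C:13 → nearest is C
(7, 7) — d² to each: A:260, B:392, C:58 → nearest is C
(-9, -4) — d² to each: A:221, B:13, C:185 → nearest is B
1 of the 3 points has B as nearest.

1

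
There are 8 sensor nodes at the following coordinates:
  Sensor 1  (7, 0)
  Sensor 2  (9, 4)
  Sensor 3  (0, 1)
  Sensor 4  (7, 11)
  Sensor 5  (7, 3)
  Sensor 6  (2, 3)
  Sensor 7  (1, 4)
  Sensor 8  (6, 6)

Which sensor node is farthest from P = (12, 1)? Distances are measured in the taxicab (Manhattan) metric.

Sensor 4

d(P, Sensor 1) = 5 + 1 = 6
d(P, Sensor 2) = 3 + 3 = 6
d(P, Sensor 3) = 12 + 0 = 12
d(P, Sensor 4) = 5 + 10 = 15
d(P, Sensor 5) = 5 + 2 = 7
d(P, Sensor 6) = 10 + 2 = 12
d(P, Sensor 7) = 11 + 3 = 14
d(P, Sensor 8) = 6 + 5 = 11
The largest is to Sensor 4.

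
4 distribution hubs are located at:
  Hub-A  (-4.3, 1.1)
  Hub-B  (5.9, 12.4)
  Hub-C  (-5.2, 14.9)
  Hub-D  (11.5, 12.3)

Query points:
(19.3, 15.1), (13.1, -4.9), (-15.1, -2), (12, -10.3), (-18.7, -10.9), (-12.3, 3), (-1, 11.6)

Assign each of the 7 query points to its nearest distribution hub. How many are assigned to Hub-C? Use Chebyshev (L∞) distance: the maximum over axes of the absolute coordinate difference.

1

(19.3, 15.1) — d to each: Hub-A:23.6, Hub-B:13.4, Hub-C:24.5, Hub-D:7.8 → nearest is Hub-D
(13.1, -4.9) — d to each: Hub-A:17.4, Hub-B:17.3, Hub-C:19.8, Hub-D:17.2 → nearest is Hub-D
(-15.1, -2) — d to each: Hub-A:10.8, Hub-B:21, Hub-C:16.9, Hub-D:26.6 → nearest is Hub-A
(12, -10.3) — d to each: Hub-A:16.3, Hub-B:22.7, Hub-C:25.2, Hub-D:22.6 → nearest is Hub-A
(-18.7, -10.9) — d to each: Hub-A:14.4, Hub-B:24.6, Hub-C:25.8, Hub-D:30.2 → nearest is Hub-A
(-12.3, 3) — d to each: Hub-A:8, Hub-B:18.2, Hub-C:11.9, Hub-D:23.8 → nearest is Hub-A
(-1, 11.6) — d to each: Hub-A:10.5, Hub-B:6.9, Hub-C:4.2, Hub-D:12.5 → nearest is Hub-C
1 of the 7 points has Hub-C as nearest.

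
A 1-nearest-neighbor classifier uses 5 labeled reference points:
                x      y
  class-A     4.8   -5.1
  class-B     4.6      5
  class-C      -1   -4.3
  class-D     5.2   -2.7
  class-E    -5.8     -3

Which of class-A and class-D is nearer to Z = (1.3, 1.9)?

Compare squared distances:
d²(Z, class-A) = (1.3−4.8)² + (1.9−(-5.1))² = 12.25 + 49 = 61.25
d²(Z, class-D) = (1.3−5.2)² + (1.9−(-2.7))² = 15.21 + 21.16 = 36.37
61.25 > 36.37, so class-D is closer.

class-D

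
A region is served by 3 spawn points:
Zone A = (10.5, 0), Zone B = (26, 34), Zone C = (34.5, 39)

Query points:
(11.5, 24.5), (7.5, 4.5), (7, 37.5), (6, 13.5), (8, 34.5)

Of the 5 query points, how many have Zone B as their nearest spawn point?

(11.5, 24.5) — d² to each: Zone A:601.25, Zone B:300.5, Zone C:739.25 → nearest is Zone B
(7.5, 4.5) — d² to each: Zone A:29.25, Zone B:1212.5, Zone C:1919.25 → nearest is Zone A
(7, 37.5) — d² to each: Zone A:1418.5, Zone B:373.25, Zone C:758.5 → nearest is Zone B
(6, 13.5) — d² to each: Zone A:202.5, Zone B:820.25, Zone C:1462.5 → nearest is Zone A
(8, 34.5) — d² to each: Zone A:1196.5, Zone B:324.25, Zone C:722.5 → nearest is Zone B
3 of the 5 points have Zone B as nearest.

3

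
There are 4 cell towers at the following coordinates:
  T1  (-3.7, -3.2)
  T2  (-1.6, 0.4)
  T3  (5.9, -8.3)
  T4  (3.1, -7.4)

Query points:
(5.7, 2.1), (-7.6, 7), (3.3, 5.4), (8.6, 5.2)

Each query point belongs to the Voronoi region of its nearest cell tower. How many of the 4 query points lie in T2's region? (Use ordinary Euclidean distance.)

(5.7, 2.1) — d² to each: T1:116.45, T2:56.18, T3:108.2, T4:97.01 → nearest is T2
(-7.6, 7) — d² to each: T1:119.25, T2:79.56, T3:416.34, T4:321.85 → nearest is T2
(3.3, 5.4) — d² to each: T1:122.96, T2:49.01, T3:194.45, T4:163.88 → nearest is T2
(8.6, 5.2) — d² to each: T1:221.85, T2:127.08, T3:189.54, T4:189.01 → nearest is T2
4 of the 4 points have T2 as nearest.

4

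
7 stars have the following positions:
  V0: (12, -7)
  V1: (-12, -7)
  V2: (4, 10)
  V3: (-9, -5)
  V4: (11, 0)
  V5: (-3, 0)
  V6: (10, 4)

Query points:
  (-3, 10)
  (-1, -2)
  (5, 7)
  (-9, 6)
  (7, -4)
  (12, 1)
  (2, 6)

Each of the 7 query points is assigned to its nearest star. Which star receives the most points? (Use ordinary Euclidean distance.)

(-3, 10) — d² to each: V0:514, V1:370, V2:49, V3:261, V4:296, V5:100, V6:205 → nearest is V2
(-1, -2) — d² to each: V0:194, V1:146, V2:169, V3:73, V4:148, V5:8, V6:157 → nearest is V5
(5, 7) — d² to each: V0:245, V1:485, V2:10, V3:340, V4:85, V5:113, V6:34 → nearest is V2
(-9, 6) — d² to each: V0:610, V1:178, V2:185, V3:121, V4:436, V5:72, V6:365 → nearest is V5
(7, -4) — d² to each: V0:34, V1:370, V2:205, V3:257, V4:32, V5:116, V6:73 → nearest is V4
(12, 1) — d² to each: V0:64, V1:640, V2:145, V3:477, V4:2, V5:226, V6:13 → nearest is V4
(2, 6) — d² to each: V0:269, V1:365, V2:20, V3:242, V4:117, V5:61, V6:68 → nearest is V2
Tally — V2:3, V4:2, V5:2. V2 captures the most (3).

V2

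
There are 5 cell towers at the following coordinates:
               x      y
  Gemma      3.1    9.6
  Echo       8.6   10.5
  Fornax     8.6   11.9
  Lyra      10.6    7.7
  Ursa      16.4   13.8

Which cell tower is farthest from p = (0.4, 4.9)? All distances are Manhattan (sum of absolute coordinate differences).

Ursa

d(p, Gemma) = |0.4−3.1| + |4.9−9.6| = 2.7 + 4.7 = 7.4
d(p, Echo) = |0.4−8.6| + |4.9−10.5| = 8.2 + 5.6 = 13.8
d(p, Fornax) = |0.4−8.6| + |4.9−11.9| = 8.2 + 7 = 15.2
d(p, Lyra) = |0.4−10.6| + |4.9−7.7| = 10.2 + 2.8 = 13
d(p, Ursa) = |0.4−16.4| + |4.9−13.8| = 16 + 8.9 = 24.9
The largest is to Ursa.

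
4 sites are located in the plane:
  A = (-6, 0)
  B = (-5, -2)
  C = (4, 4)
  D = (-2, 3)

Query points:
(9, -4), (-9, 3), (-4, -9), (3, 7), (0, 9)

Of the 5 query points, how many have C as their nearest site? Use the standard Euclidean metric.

2

(9, -4) — d² to each: A:241, B:200, C:89, D:170 → nearest is C
(-9, 3) — d² to each: A:18, B:41, C:170, D:49 → nearest is A
(-4, -9) — d² to each: A:85, B:50, C:233, D:148 → nearest is B
(3, 7) — d² to each: A:130, B:145, C:10, D:41 → nearest is C
(0, 9) — d² to each: A:117, B:146, C:41, D:40 → nearest is D
2 of the 5 points have C as nearest.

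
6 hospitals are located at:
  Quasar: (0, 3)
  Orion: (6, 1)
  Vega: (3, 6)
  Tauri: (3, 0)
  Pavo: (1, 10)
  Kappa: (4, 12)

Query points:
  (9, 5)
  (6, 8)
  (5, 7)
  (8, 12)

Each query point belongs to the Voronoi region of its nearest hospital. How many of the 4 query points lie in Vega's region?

(9, 5) — d² to each: Quasar:85, Orion:25, Vega:37, Tauri:61, Pavo:89, Kappa:74 → nearest is Orion
(6, 8) — d² to each: Quasar:61, Orion:49, Vega:13, Tauri:73, Pavo:29, Kappa:20 → nearest is Vega
(5, 7) — d² to each: Quasar:41, Orion:37, Vega:5, Tauri:53, Pavo:25, Kappa:26 → nearest is Vega
(8, 12) — d² to each: Quasar:145, Orion:125, Vega:61, Tauri:169, Pavo:53, Kappa:16 → nearest is Kappa
2 of the 4 points have Vega as nearest.

2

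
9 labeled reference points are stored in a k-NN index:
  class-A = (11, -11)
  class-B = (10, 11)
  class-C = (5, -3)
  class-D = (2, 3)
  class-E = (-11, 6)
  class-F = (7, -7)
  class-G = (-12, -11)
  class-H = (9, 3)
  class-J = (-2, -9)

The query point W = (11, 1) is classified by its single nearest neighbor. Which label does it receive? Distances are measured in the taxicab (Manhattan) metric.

d(W, class-A) = |11−11| + |1−(-11)| = 0 + 12 = 12
d(W, class-B) = |11−10| + |1−11| = 1 + 10 = 11
d(W, class-C) = |11−5| + |1−(-3)| = 6 + 4 = 10
d(W, class-D) = |11−2| + |1−3| = 9 + 2 = 11
d(W, class-E) = |11−(-11)| + |1−6| = 22 + 5 = 27
d(W, class-F) = |11−7| + |1−(-7)| = 4 + 8 = 12
d(W, class-G) = |11−(-12)| + |1−(-11)| = 23 + 12 = 35
d(W, class-H) = |11−9| + |1−3| = 2 + 2 = 4
d(W, class-J) = |11−(-2)| + |1−(-9)| = 13 + 10 = 23
class-H is nearest.

class-H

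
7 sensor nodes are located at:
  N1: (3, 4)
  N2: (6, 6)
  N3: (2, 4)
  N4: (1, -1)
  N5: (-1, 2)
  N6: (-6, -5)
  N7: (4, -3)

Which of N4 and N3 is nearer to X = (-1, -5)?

Compare squared distances:
|XN4|² = (-1−1)² + (-5−(-1))² = 4 + 16 = 20
|XN3|² = (-1−2)² + (-5−4)² = 9 + 81 = 90
20 < 90, so N4 is closer.

N4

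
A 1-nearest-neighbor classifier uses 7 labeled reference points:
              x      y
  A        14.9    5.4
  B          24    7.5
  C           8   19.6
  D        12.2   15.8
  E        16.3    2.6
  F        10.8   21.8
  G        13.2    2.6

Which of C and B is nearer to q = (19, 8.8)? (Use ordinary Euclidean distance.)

B

Compare squared distances:
|qC|² = (19−8)² + (8.8−19.6)² = 121 + 116.64 = 237.64
|qB|² = (19−24)² + (8.8−7.5)² = 25 + 1.69 = 26.69
237.64 > 26.69, so B is closer.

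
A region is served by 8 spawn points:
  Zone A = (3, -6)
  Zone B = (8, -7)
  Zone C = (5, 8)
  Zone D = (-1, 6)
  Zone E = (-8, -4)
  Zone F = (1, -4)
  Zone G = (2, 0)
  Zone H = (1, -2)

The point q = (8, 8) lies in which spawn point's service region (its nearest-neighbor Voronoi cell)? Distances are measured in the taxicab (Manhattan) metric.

d(q, Zone A) = 5 + 14 = 19
d(q, Zone B) = 0 + 15 = 15
d(q, Zone C) = 3 + 0 = 3
d(q, Zone D) = 9 + 2 = 11
d(q, Zone E) = 16 + 12 = 28
d(q, Zone F) = 7 + 12 = 19
d(q, Zone G) = 6 + 8 = 14
d(q, Zone H) = 7 + 10 = 17
Zone C is nearest.

Zone C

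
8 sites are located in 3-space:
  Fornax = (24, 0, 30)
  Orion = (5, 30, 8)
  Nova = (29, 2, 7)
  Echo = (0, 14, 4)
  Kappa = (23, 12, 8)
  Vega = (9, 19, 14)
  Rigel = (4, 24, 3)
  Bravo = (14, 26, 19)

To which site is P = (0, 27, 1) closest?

Rigel

Since √ is increasing, it suffices to compare squared distances:
d²(P, Fornax) = (0−24)² + (27−0)² + (1−30)² = 576 + 729 + 841 = 2146
d²(P, Orion) = (0−5)² + (27−30)² + (1−8)² = 25 + 9 + 49 = 83
d²(P, Nova) = (0−29)² + (27−2)² + (1−7)² = 841 + 625 + 36 = 1502
d²(P, Echo) = (0−0)² + (27−14)² + (1−4)² = 0 + 169 + 9 = 178
d²(P, Kappa) = (0−23)² + (27−12)² + (1−8)² = 529 + 225 + 49 = 803
d²(P, Vega) = (0−9)² + (27−19)² + (1−14)² = 81 + 64 + 169 = 314
d²(P, Rigel) = (0−4)² + (27−24)² + (1−3)² = 16 + 9 + 4 = 29
d²(P, Bravo) = (0−14)² + (27−26)² + (1−19)² = 196 + 1 + 324 = 521
The smallest is to Rigel, so P lies in the Voronoi region of Rigel.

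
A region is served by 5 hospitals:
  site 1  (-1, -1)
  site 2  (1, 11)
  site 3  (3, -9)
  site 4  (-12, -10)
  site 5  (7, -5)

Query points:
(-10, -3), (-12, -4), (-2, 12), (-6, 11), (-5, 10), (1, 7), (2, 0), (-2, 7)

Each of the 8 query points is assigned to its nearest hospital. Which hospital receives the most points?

site 2

(-10, -3) — d² to each: site 1:85, site 2:317, site 3:205, site 4:53, site 5:293 → nearest is site 4
(-12, -4) — d² to each: site 1:130, site 2:394, site 3:250, site 4:36, site 5:362 → nearest is site 4
(-2, 12) — d² to each: site 1:170, site 2:10, site 3:466, site 4:584, site 5:370 → nearest is site 2
(-6, 11) — d² to each: site 1:169, site 2:49, site 3:481, site 4:477, site 5:425 → nearest is site 2
(-5, 10) — d² to each: site 1:137, site 2:37, site 3:425, site 4:449, site 5:369 → nearest is site 2
(1, 7) — d² to each: site 1:68, site 2:16, site 3:260, site 4:458, site 5:180 → nearest is site 2
(2, 0) — d² to each: site 1:10, site 2:122, site 3:82, site 4:296, site 5:50 → nearest is site 1
(-2, 7) — d² to each: site 1:65, site 2:25, site 3:281, site 4:389, site 5:225 → nearest is site 2
Tally — site 1:1, site 2:5, site 4:2. site 2 captures the most (5).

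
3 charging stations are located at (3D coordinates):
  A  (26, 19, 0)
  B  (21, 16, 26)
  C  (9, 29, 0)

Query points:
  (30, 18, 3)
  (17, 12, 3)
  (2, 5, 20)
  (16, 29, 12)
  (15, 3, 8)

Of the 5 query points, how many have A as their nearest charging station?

(30, 18, 3) — d² to each: A:26, B:614, C:571 → nearest is A
(17, 12, 3) — d² to each: A:139, B:561, C:362 → nearest is A
(2, 5, 20) — d² to each: A:1172, B:518, C:1025 → nearest is B
(16, 29, 12) — d² to each: A:344, B:390, C:193 → nearest is C
(15, 3, 8) — d² to each: A:441, B:529, C:776 → nearest is A
3 of the 5 points have A as nearest.

3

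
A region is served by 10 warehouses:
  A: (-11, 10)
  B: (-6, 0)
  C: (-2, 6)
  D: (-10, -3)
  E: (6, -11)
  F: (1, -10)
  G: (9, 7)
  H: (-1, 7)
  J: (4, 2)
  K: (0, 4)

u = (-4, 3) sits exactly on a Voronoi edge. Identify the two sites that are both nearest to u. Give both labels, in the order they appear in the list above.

Squared distances from u to each site:
|uA|² = 49 + 49 = 98
|uB|² = 4 + 9 = 13
|uC|² = 4 + 9 = 13
|uD|² = 36 + 36 = 72
|uE|² = 100 + 196 = 296
|uF|² = 25 + 169 = 194
|uG|² = 169 + 16 = 185
|uH|² = 9 + 16 = 25
|uJ|² = 64 + 1 = 65
|uK|² = 16 + 1 = 17
u is equidistant from B and C (both at squared distance 13), and every other site is strictly farther — so u lies on the B–C Voronoi edge.

B and C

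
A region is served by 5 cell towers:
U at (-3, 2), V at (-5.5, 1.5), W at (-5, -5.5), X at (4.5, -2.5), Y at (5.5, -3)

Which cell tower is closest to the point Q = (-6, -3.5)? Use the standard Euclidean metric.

Squared Euclidean distances:
|QU|² = 9 + 30.25 = 39.25
|QV|² = 0.25 + 25 = 25.25
|QW|² = 1 + 4 = 5
|QX|² = 110.25 + 1 = 111.25
|QY|² = 132.25 + 0.25 = 132.5
W is nearest.

W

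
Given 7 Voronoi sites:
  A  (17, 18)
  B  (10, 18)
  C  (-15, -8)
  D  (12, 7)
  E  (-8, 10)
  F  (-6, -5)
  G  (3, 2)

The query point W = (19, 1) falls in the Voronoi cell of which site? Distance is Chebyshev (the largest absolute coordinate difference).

d(W,A) = max(2, 17) = 17
d(W,B) = max(9, 17) = 17
d(W,C) = max(34, 9) = 34
d(W,D) = max(7, 6) = 7
d(W,E) = max(27, 9) = 27
d(W,F) = max(25, 6) = 25
d(W,G) = max(16, 1) = 16
The smallest is to D, so W lies in the Voronoi region of D.

D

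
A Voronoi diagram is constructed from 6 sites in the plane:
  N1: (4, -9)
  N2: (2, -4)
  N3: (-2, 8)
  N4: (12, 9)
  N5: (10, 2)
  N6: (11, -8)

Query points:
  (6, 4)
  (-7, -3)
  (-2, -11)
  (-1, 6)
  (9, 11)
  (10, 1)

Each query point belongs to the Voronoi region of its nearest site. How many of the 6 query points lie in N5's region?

(6, 4) — d² to each: N1:173, N2:80, N3:80, N4:61, N5:20, N6:169 → nearest is N5
(-7, -3) — d² to each: N1:157, N2:82, N3:146, N4:505, N5:314, N6:349 → nearest is N2
(-2, -11) — d² to each: N1:40, N2:65, N3:361, N4:596, N5:313, N6:178 → nearest is N1
(-1, 6) — d² to each: N1:250, N2:109, N3:5, N4:178, N5:137, N6:340 → nearest is N3
(9, 11) — d² to each: N1:425, N2:274, N3:130, N4:13, N5:82, N6:365 → nearest is N4
(10, 1) — d² to each: N1:136, N2:89, N3:193, N4:68, N5:1, N6:82 → nearest is N5
2 of the 6 points have N5 as nearest.

2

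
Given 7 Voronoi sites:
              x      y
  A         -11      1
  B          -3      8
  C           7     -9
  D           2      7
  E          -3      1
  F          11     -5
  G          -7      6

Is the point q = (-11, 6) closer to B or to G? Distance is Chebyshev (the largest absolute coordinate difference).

G

d(q,B) = max(8, 2) = 8
d(q,G) = max(4, 0) = 4
8 > 4, so G is closer.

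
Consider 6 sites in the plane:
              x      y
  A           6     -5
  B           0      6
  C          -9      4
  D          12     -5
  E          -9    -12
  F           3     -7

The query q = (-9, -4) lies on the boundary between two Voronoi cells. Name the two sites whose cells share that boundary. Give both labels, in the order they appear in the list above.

C and E

Squared distances from q to each site:
|qA|² = (-9−6)² + (-4−(-5))² = 225 + 1 = 226
|qB|² = (-9−0)² + (-4−6)² = 81 + 100 = 181
|qC|² = (-9−(-9))² + (-4−4)² = 0 + 64 = 64
|qD|² = (-9−12)² + (-4−(-5))² = 441 + 1 = 442
|qE|² = (-9−(-9))² + (-4−(-12))² = 0 + 64 = 64
|qF|² = (-9−3)² + (-4−(-7))² = 144 + 9 = 153
q is equidistant from C and E (both at squared distance 64), and every other site is strictly farther — so q lies on the C–E Voronoi edge.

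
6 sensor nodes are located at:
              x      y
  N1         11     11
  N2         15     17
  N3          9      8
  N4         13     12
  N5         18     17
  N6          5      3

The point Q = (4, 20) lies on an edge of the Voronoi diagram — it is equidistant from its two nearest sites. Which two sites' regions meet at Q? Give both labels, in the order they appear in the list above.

Squared distances from Q to each site:
|QN1|² = 49 + 81 = 130
|QN2|² = 121 + 9 = 130
|QN3|² = 25 + 144 = 169
|QN4|² = 81 + 64 = 145
|QN5|² = 196 + 9 = 205
|QN6|² = 1 + 289 = 290
Q is equidistant from N1 and N2 (both at squared distance 130), and every other site is strictly farther — so Q lies on the N1–N2 Voronoi edge.

N1 and N2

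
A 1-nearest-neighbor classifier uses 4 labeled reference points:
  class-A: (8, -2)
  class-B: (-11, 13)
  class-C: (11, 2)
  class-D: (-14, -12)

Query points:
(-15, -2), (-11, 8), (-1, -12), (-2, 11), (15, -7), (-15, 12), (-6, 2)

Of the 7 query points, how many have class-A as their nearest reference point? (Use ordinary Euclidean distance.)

(-15, -2) — d² to each: class-A:529, class-B:241, class-C:692, class-D:101 → nearest is class-D
(-11, 8) — d² to each: class-A:461, class-B:25, class-C:520, class-D:409 → nearest is class-B
(-1, -12) — d² to each: class-A:181, class-B:725, class-C:340, class-D:169 → nearest is class-D
(-2, 11) — d² to each: class-A:269, class-B:85, class-C:250, class-D:673 → nearest is class-B
(15, -7) — d² to each: class-A:74, class-B:1076, class-C:97, class-D:866 → nearest is class-A
(-15, 12) — d² to each: class-A:725, class-B:17, class-C:776, class-D:577 → nearest is class-B
(-6, 2) — d² to each: class-A:212, class-B:146, class-C:289, class-D:260 → nearest is class-B
1 of the 7 points has class-A as nearest.

1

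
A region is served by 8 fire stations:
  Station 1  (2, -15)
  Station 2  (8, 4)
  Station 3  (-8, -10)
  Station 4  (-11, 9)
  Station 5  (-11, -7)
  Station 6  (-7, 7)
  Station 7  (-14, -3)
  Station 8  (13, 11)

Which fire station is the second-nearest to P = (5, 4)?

Station 8

Since √ is increasing, it suffices to compare squared distances:
d²(P, Station 1) = 9 + 361 = 370
d²(P, Station 2) = 9 + 0 = 9
d²(P, Station 3) = 169 + 196 = 365
d²(P, Station 4) = 256 + 25 = 281
d²(P, Station 5) = 256 + 121 = 377
d²(P, Station 6) = 144 + 9 = 153
d²(P, Station 7) = 361 + 49 = 410
d²(P, Station 8) = 64 + 49 = 113
Sorted ascending: Station 2, Station 8, Station 6, … — the second-nearest is Station 8.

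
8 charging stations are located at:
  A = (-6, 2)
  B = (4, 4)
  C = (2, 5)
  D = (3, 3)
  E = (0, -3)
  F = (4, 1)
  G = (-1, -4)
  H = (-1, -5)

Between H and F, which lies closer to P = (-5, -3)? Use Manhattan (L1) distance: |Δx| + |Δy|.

d(P,H) = |-5−(-1)| + |-3−(-5)| = 4 + 2 = 6
d(P,F) = |-5−4| + |-3−1| = 9 + 4 = 13
6 < 13, so H is closer.

H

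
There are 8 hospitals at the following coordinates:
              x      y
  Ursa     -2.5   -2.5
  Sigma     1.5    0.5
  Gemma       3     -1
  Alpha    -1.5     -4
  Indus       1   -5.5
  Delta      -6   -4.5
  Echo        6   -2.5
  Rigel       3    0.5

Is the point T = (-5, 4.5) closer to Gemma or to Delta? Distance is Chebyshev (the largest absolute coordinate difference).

Gemma

d(T, Gemma) = max(8, 5.5) = 8
d(T, Delta) = max(1, 9) = 9
8 < 9, so Gemma is closer.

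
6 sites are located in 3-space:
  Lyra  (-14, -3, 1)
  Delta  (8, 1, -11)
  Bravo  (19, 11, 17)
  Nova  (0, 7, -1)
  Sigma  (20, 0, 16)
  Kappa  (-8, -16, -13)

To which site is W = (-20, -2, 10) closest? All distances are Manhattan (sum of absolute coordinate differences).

Lyra

d(W, Lyra) = |-20−(-14)| + |-2−(-3)| + |10−1| = 6 + 1 + 9 = 16
d(W, Delta) = |-20−8| + |-2−1| + |10−(-11)| = 28 + 3 + 21 = 52
d(W, Bravo) = |-20−19| + |-2−11| + |10−17| = 39 + 13 + 7 = 59
d(W, Nova) = |-20−0| + |-2−7| + |10−(-1)| = 20 + 9 + 11 = 40
d(W, Sigma) = |-20−20| + |-2−0| + |10−16| = 40 + 2 + 6 = 48
d(W, Kappa) = |-20−(-8)| + |-2−(-16)| + |10−(-13)| = 12 + 14 + 23 = 49
Minimum is at Lyra.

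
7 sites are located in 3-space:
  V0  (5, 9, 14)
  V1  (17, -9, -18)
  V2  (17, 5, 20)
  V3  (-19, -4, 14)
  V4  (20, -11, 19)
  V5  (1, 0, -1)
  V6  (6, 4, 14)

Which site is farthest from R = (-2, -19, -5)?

V2

Since √ is increasing, it suffices to compare squared distances:
|RV0|² = 49 + 784 + 361 = 1194
|RV1|² = 361 + 100 + 169 = 630
|RV2|² = 361 + 576 + 625 = 1562
|RV3|² = 289 + 225 + 361 = 875
|RV4|² = 484 + 64 + 576 = 1124
|RV5|² = 9 + 361 + 16 = 386
|RV6|² = 64 + 529 + 361 = 954
The largest is to V2.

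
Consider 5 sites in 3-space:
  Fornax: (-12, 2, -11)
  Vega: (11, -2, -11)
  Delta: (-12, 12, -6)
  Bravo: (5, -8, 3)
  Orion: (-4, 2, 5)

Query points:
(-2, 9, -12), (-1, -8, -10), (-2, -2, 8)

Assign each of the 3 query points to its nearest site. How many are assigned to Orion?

1

(-2, 9, -12) — d² to each: Fornax:150, Vega:291, Delta:145, Bravo:563, Orion:342 → nearest is Delta
(-1, -8, -10) — d² to each: Fornax:222, Vega:181, Delta:537, Bravo:205, Orion:334 → nearest is Vega
(-2, -2, 8) — d² to each: Fornax:477, Vega:530, Delta:492, Bravo:110, Orion:29 → nearest is Orion
1 of the 3 points has Orion as nearest.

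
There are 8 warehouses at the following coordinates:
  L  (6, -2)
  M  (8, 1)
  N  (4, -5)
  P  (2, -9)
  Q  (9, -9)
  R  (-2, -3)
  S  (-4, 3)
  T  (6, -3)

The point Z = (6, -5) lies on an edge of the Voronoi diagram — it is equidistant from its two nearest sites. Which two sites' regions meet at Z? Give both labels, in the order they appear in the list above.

Squared distances from Z to each site:
|ZL|² = 0 + 9 = 9
|ZM|² = 4 + 36 = 40
|ZN|² = 4 + 0 = 4
|ZP|² = 16 + 16 = 32
|ZQ|² = 9 + 16 = 25
|ZR|² = 64 + 4 = 68
|ZS|² = 100 + 64 = 164
|ZT|² = 0 + 4 = 4
Z is equidistant from N and T (both at squared distance 4), and every other site is strictly farther — so Z lies on the N–T Voronoi edge.

N and T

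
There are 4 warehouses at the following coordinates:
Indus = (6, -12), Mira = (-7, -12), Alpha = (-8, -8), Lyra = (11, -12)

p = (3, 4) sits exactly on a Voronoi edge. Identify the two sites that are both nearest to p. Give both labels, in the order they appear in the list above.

Squared distances from p to each site:
d²(p, Indus) = (3−6)² + (4−(-12))² = 9 + 256 = 265
d²(p, Mira) = (3−(-7))² + (4−(-12))² = 100 + 256 = 356
d²(p, Alpha) = (3−(-8))² + (4−(-8))² = 121 + 144 = 265
d²(p, Lyra) = (3−11)² + (4−(-12))² = 64 + 256 = 320
p is equidistant from Indus and Alpha (both at squared distance 265), and every other site is strictly farther — so p lies on the Indus–Alpha Voronoi edge.

Indus and Alpha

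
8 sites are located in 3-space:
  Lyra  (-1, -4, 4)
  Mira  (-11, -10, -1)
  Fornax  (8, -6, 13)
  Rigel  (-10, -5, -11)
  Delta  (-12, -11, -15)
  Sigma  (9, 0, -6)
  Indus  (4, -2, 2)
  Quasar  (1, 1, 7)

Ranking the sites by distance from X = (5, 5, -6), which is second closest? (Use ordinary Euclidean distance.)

Indus

Compare squared distances (the ordering matches that of the actual distances):
d²(X, Lyra) = (5−(-1))² + (5−(-4))² + (-6−4)² = 36 + 81 + 100 = 217
d²(X, Mira) = (5−(-11))² + (5−(-10))² + (-6−(-1))² = 256 + 225 + 25 = 506
d²(X, Fornax) = (5−8)² + (5−(-6))² + (-6−13)² = 9 + 121 + 361 = 491
d²(X, Rigel) = (5−(-10))² + (5−(-5))² + (-6−(-11))² = 225 + 100 + 25 = 350
d²(X, Delta) = (5−(-12))² + (5−(-11))² + (-6−(-15))² = 289 + 256 + 81 = 626
d²(X, Sigma) = (5−9)² + (5−0)² + (-6−(-6))² = 16 + 25 + 0 = 41
d²(X, Indus) = (5−4)² + (5−(-2))² + (-6−2)² = 1 + 49 + 64 = 114
d²(X, Quasar) = (5−1)² + (5−1)² + (-6−7)² = 16 + 16 + 169 = 201
Sorted ascending: Sigma, Indus, Quasar, … — the second-nearest is Indus.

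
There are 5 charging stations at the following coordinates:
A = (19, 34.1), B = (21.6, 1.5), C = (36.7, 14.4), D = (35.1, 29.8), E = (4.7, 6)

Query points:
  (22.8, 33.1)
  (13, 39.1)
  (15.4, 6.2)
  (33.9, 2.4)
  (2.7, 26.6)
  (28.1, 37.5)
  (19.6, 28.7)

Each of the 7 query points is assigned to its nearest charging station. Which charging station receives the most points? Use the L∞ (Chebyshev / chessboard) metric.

(22.8, 33.1) — d to each: A:3.8, B:31.6, C:18.7, D:12.3, E:27.1 → nearest is A
(13, 39.1) — d to each: A:6, B:37.6, C:24.7, D:22.1, E:33.1 → nearest is A
(15.4, 6.2) — d to each: A:27.9, B:6.2, C:21.3, D:23.6, E:10.7 → nearest is B
(33.9, 2.4) — d to each: A:31.7, B:12.3, C:12, D:27.4, E:29.2 → nearest is C
(2.7, 26.6) — d to each: A:16.3, B:25.1, C:34, D:32.4, E:20.6 → nearest is A
(28.1, 37.5) — d to each: A:9.1, B:36, C:23.1, D:7.7, E:31.5 → nearest is D
(19.6, 28.7) — d to each: A:5.4, B:27.2, C:17.1, D:15.5, E:22.7 → nearest is A
Tally — A:4, B:1, C:1, D:1. A captures the most (4).

A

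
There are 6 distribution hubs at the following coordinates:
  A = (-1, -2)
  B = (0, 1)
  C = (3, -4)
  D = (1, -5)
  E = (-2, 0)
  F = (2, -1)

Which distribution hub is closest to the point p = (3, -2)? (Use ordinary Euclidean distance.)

Squared Euclidean distances:
|pA|² = 16 + 0 = 16
|pB|² = 9 + 9 = 18
|pC|² = 0 + 4 = 4
|pD|² = 4 + 9 = 13
|pE|² = 25 + 4 = 29
|pF|² = 1 + 1 = 2
Minimum is at F.

F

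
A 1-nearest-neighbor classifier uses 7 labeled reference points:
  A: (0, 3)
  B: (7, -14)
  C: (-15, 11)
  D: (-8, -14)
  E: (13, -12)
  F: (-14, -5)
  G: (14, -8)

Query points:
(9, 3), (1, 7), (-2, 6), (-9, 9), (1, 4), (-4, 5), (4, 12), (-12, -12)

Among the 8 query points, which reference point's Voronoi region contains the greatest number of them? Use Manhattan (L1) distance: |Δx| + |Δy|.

A

(9, 3) — d to each: A:9, B:19, C:32, D:34, E:19, F:31, G:16 → nearest is A
(1, 7) — d to each: A:5, B:27, C:20, D:30, E:31, F:27, G:28 → nearest is A
(-2, 6) — d to each: A:5, B:29, C:18, D:26, E:33, F:23, G:30 → nearest is A
(-9, 9) — d to each: A:15, B:39, C:8, D:24, E:43, F:19, G:40 → nearest is C
(1, 4) — d to each: A:2, B:24, C:23, D:27, E:28, F:24, G:25 → nearest is A
(-4, 5) — d to each: A:6, B:30, C:17, D:23, E:34, F:20, G:31 → nearest is A
(4, 12) — d to each: A:13, B:29, C:20, D:38, E:33, F:35, G:30 → nearest is A
(-12, -12) — d to each: A:27, B:21, C:26, D:6, E:25, F:9, G:30 → nearest is D
Tally — A:6, C:1, D:1. A captures the most (6).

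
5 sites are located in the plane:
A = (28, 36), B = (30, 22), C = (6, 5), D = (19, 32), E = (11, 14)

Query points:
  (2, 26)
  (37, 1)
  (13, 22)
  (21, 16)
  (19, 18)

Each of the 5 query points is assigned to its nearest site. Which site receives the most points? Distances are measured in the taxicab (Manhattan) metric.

E

(2, 26) — d to each: A:36, B:32, C:25, D:23, E:21 → nearest is E
(37, 1) — d to each: A:44, B:28, C:35, D:49, E:39 → nearest is B
(13, 22) — d to each: A:29, B:17, C:24, D:16, E:10 → nearest is E
(21, 16) — d to each: A:27, B:15, C:26, D:18, E:12 → nearest is E
(19, 18) — d to each: A:27, B:15, C:26, D:14, E:12 → nearest is E
Tally — B:1, E:4. E captures the most (4).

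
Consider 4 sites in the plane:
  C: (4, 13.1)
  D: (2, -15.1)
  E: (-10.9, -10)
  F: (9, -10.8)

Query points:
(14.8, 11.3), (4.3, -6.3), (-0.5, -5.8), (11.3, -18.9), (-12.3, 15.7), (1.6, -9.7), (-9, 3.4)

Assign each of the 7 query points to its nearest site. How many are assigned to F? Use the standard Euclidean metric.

2

(14.8, 11.3) — d² to each: C:119.88, D:860.8, E:1114.18, F:522.05 → nearest is C
(4.3, -6.3) — d² to each: C:376.45, D:82.73, E:244.73, F:42.34 → nearest is F
(-0.5, -5.8) — d² to each: C:377.46, D:92.74, E:125.8, F:115.25 → nearest is D
(11.3, -18.9) — d² to each: C:1077.29, D:100.93, E:572.05, F:70.9 → nearest is F
(-12.3, 15.7) — d² to each: C:272.45, D:1153.13, E:662.45, F:1155.94 → nearest is C
(1.6, -9.7) — d² to each: C:525.6, D:29.32, E:156.34, F:55.97 → nearest is D
(-9, 3.4) — d² to each: C:263.09, D:463.25, E:183.17, F:525.64 → nearest is E
2 of the 7 points have F as nearest.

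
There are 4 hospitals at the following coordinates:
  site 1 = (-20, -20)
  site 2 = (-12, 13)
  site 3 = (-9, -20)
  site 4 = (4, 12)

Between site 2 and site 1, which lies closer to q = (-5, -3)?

site 2

Compare squared distances:
d²(q, site 2) = (-5−(-12))² + (-3−13)² = 49 + 256 = 305
d²(q, site 1) = (-5−(-20))² + (-3−(-20))² = 225 + 289 = 514
305 < 514, so site 2 is closer.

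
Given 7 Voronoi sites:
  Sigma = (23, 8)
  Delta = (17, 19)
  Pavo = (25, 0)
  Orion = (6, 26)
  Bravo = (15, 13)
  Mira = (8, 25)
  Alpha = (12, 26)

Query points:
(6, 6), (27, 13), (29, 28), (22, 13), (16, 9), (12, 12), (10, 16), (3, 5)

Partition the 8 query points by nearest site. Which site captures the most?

Bravo

(6, 6) — d² to each: Sigma:293, Delta:290, Pavo:397, Orion:400, Bravo:130, Mira:365, Alpha:436 → nearest is Bravo
(27, 13) — d² to each: Sigma:41, Delta:136, Pavo:173, Orion:610, Bravo:144, Mira:505, Alpha:394 → nearest is Sigma
(29, 28) — d² to each: Sigma:436, Delta:225, Pavo:800, Orion:533, Bravo:421, Mira:450, Alpha:293 → nearest is Delta
(22, 13) — d² to each: Sigma:26, Delta:61, Pavo:178, Orion:425, Bravo:49, Mira:340, Alpha:269 → nearest is Sigma
(16, 9) — d² to each: Sigma:50, Delta:101, Pavo:162, Orion:389, Bravo:17, Mira:320, Alpha:305 → nearest is Bravo
(12, 12) — d² to each: Sigma:137, Delta:74, Pavo:313, Orion:232, Bravo:10, Mira:185, Alpha:196 → nearest is Bravo
(10, 16) — d² to each: Sigma:233, Delta:58, Pavo:481, Orion:116, Bravo:34, Mira:85, Alpha:104 → nearest is Bravo
(3, 5) — d² to each: Sigma:409, Delta:392, Pavo:509, Orion:450, Bravo:208, Mira:425, Alpha:522 → nearest is Bravo
Tally — Sigma:2, Delta:1, Bravo:5. Bravo captures the most (5).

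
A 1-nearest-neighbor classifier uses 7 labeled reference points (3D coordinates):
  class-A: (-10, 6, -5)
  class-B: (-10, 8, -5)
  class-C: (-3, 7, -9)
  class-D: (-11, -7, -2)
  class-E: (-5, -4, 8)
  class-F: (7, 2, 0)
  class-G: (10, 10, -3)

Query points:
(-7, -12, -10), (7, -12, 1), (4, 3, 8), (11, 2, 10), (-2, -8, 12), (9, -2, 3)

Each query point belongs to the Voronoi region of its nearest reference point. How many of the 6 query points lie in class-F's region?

(-7, -12, -10) — d² to each: class-A:358, class-B:434, class-C:378, class-D:105, class-E:392, class-F:492, class-G:822 → nearest is class-D
(7, -12, 1) — d² to each: class-A:649, class-B:725, class-C:561, class-D:358, class-E:257, class-F:197, class-G:509 → nearest is class-F
(4, 3, 8) — d² to each: class-A:374, class-B:390, class-C:354, class-D:425, class-E:130, class-F:74, class-G:206 → nearest is class-F
(11, 2, 10) — d² to each: class-A:682, class-B:702, class-C:582, class-D:709, class-E:296, class-F:116, class-G:234 → nearest is class-F
(-2, -8, 12) — d² to each: class-A:549, class-B:609, class-C:667, class-D:278, class-E:41, class-F:325, class-G:693 → nearest is class-E
(9, -2, 3) — d² to each: class-A:489, class-B:525, class-C:369, class-D:450, class-E:225, class-F:29, class-G:181 → nearest is class-F
4 of the 6 points have class-F as nearest.

4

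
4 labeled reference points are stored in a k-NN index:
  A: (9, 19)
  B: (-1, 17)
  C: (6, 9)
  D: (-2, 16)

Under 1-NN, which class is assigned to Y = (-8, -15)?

Compare squared distances (the ordering matches that of the actual distances):
|YA|² = (-8−9)² + (-15−19)² = 289 + 1156 = 1445
|YB|² = (-8−(-1))² + (-15−17)² = 49 + 1024 = 1073
|YC|² = (-8−6)² + (-15−9)² = 196 + 576 = 772
|YD|² = (-8−(-2))² + (-15−16)² = 36 + 961 = 997
C is nearest.

C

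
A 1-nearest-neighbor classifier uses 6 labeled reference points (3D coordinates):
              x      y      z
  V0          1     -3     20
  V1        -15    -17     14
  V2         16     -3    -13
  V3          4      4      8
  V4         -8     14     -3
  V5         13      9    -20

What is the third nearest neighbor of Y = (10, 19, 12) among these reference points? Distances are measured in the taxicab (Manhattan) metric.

V0

d(Y,V0) = |10−1| + |19−(-3)| + |12−20| = 9 + 22 + 8 = 39
d(Y,V1) = |10−(-15)| + |19−(-17)| + |12−14| = 25 + 36 + 2 = 63
d(Y,V2) = |10−16| + |19−(-3)| + |12−(-13)| = 6 + 22 + 25 = 53
d(Y,V3) = |10−4| + |19−4| + |12−8| = 6 + 15 + 4 = 25
d(Y,V4) = |10−(-8)| + |19−14| + |12−(-3)| = 18 + 5 + 15 = 38
d(Y,V5) = |10−13| + |19−9| + |12−(-20)| = 3 + 10 + 32 = 45
Sorted ascending: V3, V4, V0, V5, … — the third-nearest is V0.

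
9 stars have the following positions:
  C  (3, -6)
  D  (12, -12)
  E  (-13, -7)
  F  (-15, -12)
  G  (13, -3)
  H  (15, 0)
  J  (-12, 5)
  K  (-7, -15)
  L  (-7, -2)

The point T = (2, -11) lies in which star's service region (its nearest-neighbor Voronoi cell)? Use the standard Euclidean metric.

Squared Euclidean distances:
|TC|² = 1 + 25 = 26
|TD|² = 100 + 1 = 101
|TE|² = 225 + 16 = 241
|TF|² = 289 + 1 = 290
|TG|² = 121 + 64 = 185
|TH|² = 169 + 121 = 290
|TJ|² = 196 + 256 = 452
|TK|² = 81 + 16 = 97
|TL|² = 81 + 81 = 162
The smallest is to C, so T lies in the Voronoi region of C.

C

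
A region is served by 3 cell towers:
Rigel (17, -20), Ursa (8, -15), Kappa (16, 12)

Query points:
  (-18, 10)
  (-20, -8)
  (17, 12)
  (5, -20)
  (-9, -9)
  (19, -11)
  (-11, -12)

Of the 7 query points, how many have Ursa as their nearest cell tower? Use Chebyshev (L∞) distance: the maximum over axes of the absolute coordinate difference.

5

(-18, 10) — d to each: Rigel:35, Ursa:26, Kappa:34 → nearest is Ursa
(-20, -8) — d to each: Rigel:37, Ursa:28, Kappa:36 → nearest is Ursa
(17, 12) — d to each: Rigel:32, Ursa:27, Kappa:1 → nearest is Kappa
(5, -20) — d to each: Rigel:12, Ursa:5, Kappa:32 → nearest is Ursa
(-9, -9) — d to each: Rigel:26, Ursa:17, Kappa:25 → nearest is Ursa
(19, -11) — d to each: Rigel:9, Ursa:11, Kappa:23 → nearest is Rigel
(-11, -12) — d to each: Rigel:28, Ursa:19, Kappa:27 → nearest is Ursa
5 of the 7 points have Ursa as nearest.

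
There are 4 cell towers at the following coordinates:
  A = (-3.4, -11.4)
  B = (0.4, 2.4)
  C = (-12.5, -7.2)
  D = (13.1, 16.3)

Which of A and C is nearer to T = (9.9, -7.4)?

Compare squared distances:
|TA|² = (9.9−(-3.4))² + (-7.4−(-11.4))² = 176.89 + 16 = 192.89
|TC|² = (9.9−(-12.5))² + (-7.4−(-7.2))² = 501.76 + 0.04 = 501.8
192.89 < 501.8, so A is closer.

A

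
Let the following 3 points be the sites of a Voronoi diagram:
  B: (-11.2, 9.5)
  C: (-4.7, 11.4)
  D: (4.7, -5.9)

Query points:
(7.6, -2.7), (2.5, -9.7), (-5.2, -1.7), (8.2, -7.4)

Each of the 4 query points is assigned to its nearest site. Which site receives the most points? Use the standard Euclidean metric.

(7.6, -2.7) — d² to each: B:502.28, C:350.1, D:18.65 → nearest is D
(2.5, -9.7) — d² to each: B:556.33, C:497.05, D:19.28 → nearest is D
(-5.2, -1.7) — d² to each: B:161.44, C:171.86, D:115.65 → nearest is D
(8.2, -7.4) — d² to each: B:661.97, C:519.85, D:14.5 → nearest is D
Tally — D:4. D captures the most (4).

D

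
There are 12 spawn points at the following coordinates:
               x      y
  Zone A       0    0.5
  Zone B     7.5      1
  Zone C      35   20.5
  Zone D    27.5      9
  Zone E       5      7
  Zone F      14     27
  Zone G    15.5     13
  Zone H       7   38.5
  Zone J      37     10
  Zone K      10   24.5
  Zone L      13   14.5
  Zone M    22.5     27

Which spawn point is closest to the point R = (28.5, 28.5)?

Since √ is increasing, it suffices to compare squared distances:
d²(R, Zone A) = (28.5−0)² + (28.5−0.5)² = 812.25 + 784 = 1596.25
d²(R, Zone B) = (28.5−7.5)² + (28.5−1)² = 441 + 756.25 = 1197.25
d²(R, Zone C) = (28.5−35)² + (28.5−20.5)² = 42.25 + 64 = 106.25
d²(R, Zone D) = (28.5−27.5)² + (28.5−9)² = 1 + 380.25 = 381.25
d²(R, Zone E) = (28.5−5)² + (28.5−7)² = 552.25 + 462.25 = 1014.5
d²(R, Zone F) = (28.5−14)² + (28.5−27)² = 210.25 + 2.25 = 212.5
d²(R, Zone G) = (28.5−15.5)² + (28.5−13)² = 169 + 240.25 = 409.25
d²(R, Zone H) = (28.5−7)² + (28.5−38.5)² = 462.25 + 100 = 562.25
d²(R, Zone J) = (28.5−37)² + (28.5−10)² = 72.25 + 342.25 = 414.5
d²(R, Zone K) = (28.5−10)² + (28.5−24.5)² = 342.25 + 16 = 358.25
d²(R, Zone L) = (28.5−13)² + (28.5−14.5)² = 240.25 + 196 = 436.25
d²(R, Zone M) = (28.5−22.5)² + (28.5−27)² = 36 + 2.25 = 38.25
Minimum is at Zone M.

Zone M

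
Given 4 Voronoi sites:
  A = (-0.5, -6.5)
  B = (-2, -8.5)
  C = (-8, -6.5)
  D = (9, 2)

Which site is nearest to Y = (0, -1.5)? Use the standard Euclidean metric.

A

Compare squared distances (the ordering matches that of the actual distances):
|YA|² = (0−(-0.5))² + (-1.5−(-6.5))² = 0.25 + 25 = 25.25
|YB|² = (0−(-2))² + (-1.5−(-8.5))² = 4 + 49 = 53
|YC|² = (0−(-8))² + (-1.5−(-6.5))² = 64 + 25 = 89
|YD|² = (0−9)² + (-1.5−2)² = 81 + 12.25 = 93.25
A is nearest.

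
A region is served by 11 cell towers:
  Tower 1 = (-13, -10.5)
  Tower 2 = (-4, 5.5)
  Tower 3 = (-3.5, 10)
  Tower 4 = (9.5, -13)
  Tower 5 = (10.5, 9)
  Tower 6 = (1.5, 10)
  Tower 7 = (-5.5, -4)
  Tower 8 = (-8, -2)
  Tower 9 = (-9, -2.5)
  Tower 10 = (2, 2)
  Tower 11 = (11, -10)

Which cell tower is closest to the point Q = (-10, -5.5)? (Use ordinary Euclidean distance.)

Tower 9

Compare squared distances (the ordering matches that of the actual distances):
d²(Q, Tower 1) = 9 + 25 = 34
d²(Q, Tower 2) = 36 + 121 = 157
d²(Q, Tower 3) = 42.25 + 240.25 = 282.5
d²(Q, Tower 4) = 380.25 + 56.25 = 436.5
d²(Q, Tower 5) = 420.25 + 210.25 = 630.5
d²(Q, Tower 6) = 132.25 + 240.25 = 372.5
d²(Q, Tower 7) = 20.25 + 2.25 = 22.5
d²(Q, Tower 8) = 4 + 12.25 = 16.25
d²(Q, Tower 9) = 1 + 9 = 10
d²(Q, Tower 10) = 144 + 56.25 = 200.25
d²(Q, Tower 11) = 441 + 20.25 = 461.25
Minimum is at Tower 9.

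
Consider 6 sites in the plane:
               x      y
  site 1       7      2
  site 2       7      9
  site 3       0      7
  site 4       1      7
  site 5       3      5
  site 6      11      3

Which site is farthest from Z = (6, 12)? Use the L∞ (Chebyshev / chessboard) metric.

site 1

d(Z, site 1) = max(1, 10) = 10
d(Z, site 2) = max(1, 3) = 3
d(Z, site 3) = max(6, 5) = 6
d(Z, site 4) = max(5, 5) = 5
d(Z, site 5) = max(3, 7) = 7
d(Z, site 6) = max(5, 9) = 9
The largest is to site 1.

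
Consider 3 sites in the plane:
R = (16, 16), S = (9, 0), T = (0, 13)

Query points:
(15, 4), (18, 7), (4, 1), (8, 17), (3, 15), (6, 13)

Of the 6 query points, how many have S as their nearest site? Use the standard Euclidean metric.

2

(15, 4) — d² to each: R:145, S:52, T:306 → nearest is S
(18, 7) — d² to each: R:85, S:130, T:360 → nearest is R
(4, 1) — d² to each: R:369, S:26, T:160 → nearest is S
(8, 17) — d² to each: R:65, S:290, T:80 → nearest is R
(3, 15) — d² to each: R:170, S:261, T:13 → nearest is T
(6, 13) — d² to each: R:109, S:178, T:36 → nearest is T
2 of the 6 points have S as nearest.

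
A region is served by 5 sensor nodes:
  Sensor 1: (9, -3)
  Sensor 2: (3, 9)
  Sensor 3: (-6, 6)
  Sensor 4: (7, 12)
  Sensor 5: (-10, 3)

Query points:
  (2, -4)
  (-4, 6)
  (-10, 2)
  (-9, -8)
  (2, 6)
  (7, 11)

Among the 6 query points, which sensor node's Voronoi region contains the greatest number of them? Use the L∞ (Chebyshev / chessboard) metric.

(2, -4) — d to each: Sensor 1:7, Sensor 2:13, Sensor 3:10, Sensor 4:16, Sensor 5:12 → nearest is Sensor 1
(-4, 6) — d to each: Sensor 1:13, Sensor 2:7, Sensor 3:2, Sensor 4:11, Sensor 5:6 → nearest is Sensor 3
(-10, 2) — d to each: Sensor 1:19, Sensor 2:13, Sensor 3:4, Sensor 4:17, Sensor 5:1 → nearest is Sensor 5
(-9, -8) — d to each: Sensor 1:18, Sensor 2:17, Sensor 3:14, Sensor 4:20, Sensor 5:11 → nearest is Sensor 5
(2, 6) — d to each: Sensor 1:9, Sensor 2:3, Sensor 3:8, Sensor 4:6, Sensor 5:12 → nearest is Sensor 2
(7, 11) — d to each: Sensor 1:14, Sensor 2:4, Sensor 3:13, Sensor 4:1, Sensor 5:17 → nearest is Sensor 4
Tally — Sensor 1:1, Sensor 2:1, Sensor 3:1, Sensor 4:1, Sensor 5:2. Sensor 5 captures the most (2).

Sensor 5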